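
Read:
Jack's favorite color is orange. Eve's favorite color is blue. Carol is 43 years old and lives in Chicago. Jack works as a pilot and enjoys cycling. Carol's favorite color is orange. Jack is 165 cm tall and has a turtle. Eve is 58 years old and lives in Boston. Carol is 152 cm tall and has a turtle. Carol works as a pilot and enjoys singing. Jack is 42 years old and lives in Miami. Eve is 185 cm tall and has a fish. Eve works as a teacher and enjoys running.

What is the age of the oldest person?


Oldest: Eve at 58

58


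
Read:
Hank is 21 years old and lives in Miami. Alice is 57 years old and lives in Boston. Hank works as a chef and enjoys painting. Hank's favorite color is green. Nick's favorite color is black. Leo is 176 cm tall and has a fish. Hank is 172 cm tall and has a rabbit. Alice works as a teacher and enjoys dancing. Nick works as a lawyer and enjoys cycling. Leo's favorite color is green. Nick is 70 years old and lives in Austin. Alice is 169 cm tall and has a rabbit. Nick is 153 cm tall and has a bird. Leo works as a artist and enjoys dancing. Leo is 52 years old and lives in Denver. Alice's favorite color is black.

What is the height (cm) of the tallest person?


Tallest: Leo at 176 cm

176


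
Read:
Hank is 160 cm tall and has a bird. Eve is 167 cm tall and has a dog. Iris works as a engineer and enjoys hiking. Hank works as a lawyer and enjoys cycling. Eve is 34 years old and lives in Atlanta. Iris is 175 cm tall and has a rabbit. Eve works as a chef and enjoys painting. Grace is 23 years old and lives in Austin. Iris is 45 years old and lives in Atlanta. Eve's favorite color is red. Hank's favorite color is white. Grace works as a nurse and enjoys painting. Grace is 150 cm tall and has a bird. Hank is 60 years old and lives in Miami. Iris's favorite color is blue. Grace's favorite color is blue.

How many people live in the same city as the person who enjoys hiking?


Person with hobby hiking is Iris, city Atlanta. Count = 2

2


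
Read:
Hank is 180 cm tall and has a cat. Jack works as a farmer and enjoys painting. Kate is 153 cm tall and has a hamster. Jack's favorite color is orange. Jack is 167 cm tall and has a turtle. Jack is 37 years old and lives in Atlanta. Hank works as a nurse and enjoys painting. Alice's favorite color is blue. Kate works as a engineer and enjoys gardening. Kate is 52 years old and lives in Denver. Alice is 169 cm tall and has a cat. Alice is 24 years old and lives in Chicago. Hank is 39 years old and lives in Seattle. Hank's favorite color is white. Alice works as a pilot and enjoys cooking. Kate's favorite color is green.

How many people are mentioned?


People: Alice, Kate, Hank, Jack. Count = 4

4


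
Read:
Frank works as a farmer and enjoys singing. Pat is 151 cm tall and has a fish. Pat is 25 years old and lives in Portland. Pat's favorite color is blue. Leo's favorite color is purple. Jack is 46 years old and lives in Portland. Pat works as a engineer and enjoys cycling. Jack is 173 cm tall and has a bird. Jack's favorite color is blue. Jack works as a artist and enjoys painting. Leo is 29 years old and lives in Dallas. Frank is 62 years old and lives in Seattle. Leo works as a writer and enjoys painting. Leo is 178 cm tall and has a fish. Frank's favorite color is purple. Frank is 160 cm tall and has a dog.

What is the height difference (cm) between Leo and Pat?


|178 - 151| = 27

27


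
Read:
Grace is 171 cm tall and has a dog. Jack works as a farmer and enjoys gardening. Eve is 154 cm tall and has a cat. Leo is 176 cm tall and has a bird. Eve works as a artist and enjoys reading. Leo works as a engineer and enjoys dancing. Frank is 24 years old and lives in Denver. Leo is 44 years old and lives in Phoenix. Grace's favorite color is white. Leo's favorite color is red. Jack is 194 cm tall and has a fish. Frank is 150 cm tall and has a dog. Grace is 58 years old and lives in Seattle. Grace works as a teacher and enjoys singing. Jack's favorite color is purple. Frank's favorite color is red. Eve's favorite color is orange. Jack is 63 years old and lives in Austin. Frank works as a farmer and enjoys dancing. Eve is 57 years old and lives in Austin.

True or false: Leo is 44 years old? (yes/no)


Leo is actually 44. yes

yes


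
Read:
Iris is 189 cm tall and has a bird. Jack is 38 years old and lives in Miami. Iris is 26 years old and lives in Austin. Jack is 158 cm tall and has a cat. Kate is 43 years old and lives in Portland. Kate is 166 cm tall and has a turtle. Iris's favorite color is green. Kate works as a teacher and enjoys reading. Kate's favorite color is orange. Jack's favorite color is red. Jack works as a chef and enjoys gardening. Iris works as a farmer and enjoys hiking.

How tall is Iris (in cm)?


Iris is 189 cm tall

189


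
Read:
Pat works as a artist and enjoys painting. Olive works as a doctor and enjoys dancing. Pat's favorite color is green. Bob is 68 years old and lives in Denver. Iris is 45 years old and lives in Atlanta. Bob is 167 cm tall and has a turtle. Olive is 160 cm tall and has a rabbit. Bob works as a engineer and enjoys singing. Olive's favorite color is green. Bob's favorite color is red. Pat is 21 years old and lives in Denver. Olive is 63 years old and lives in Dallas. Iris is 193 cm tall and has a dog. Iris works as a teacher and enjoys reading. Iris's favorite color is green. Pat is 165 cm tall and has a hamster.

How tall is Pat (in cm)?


Pat is 165 cm tall

165


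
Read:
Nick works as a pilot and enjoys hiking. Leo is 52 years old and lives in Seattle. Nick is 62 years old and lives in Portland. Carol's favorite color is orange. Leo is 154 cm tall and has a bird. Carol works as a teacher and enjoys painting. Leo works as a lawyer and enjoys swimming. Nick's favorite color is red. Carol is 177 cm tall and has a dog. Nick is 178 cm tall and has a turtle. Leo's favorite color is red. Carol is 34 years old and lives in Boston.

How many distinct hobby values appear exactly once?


Unique hobby values: 3

3


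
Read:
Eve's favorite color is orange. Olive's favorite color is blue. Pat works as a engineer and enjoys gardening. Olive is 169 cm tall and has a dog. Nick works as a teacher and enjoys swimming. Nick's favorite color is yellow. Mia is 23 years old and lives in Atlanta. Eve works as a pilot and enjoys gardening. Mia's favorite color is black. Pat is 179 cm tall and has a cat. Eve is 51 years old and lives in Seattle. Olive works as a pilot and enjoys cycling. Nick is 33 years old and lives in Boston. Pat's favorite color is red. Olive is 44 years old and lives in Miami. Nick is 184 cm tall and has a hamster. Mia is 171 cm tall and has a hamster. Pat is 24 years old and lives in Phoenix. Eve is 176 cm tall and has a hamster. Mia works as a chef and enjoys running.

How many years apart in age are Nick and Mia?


33 vs 23, diff = 10

10


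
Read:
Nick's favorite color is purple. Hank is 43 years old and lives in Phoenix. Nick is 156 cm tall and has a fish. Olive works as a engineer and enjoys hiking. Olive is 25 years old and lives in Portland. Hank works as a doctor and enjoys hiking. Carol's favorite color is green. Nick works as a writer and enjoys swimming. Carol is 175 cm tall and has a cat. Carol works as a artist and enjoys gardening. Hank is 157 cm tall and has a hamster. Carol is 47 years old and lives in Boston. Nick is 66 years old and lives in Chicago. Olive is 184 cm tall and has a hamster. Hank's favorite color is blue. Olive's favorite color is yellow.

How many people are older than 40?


Filter: 3

3


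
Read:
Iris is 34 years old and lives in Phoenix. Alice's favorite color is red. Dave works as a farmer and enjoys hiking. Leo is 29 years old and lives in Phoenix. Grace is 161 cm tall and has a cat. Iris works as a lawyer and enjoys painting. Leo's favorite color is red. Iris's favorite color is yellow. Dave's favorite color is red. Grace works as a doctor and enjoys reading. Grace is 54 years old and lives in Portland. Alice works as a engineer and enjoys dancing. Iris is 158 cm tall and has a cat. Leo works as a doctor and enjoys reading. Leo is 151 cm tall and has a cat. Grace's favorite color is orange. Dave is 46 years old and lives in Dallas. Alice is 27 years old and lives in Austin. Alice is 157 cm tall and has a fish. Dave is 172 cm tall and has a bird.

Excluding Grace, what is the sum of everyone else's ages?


Sum (excluding Grace): 136

136


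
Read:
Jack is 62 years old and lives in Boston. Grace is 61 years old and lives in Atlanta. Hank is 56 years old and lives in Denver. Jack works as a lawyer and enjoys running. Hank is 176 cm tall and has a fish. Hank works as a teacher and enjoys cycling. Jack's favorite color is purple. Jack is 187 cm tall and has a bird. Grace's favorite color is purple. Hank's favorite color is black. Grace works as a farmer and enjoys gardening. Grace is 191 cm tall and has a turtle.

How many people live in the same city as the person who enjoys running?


Person with hobby running is Jack, city Boston. Count = 1

1


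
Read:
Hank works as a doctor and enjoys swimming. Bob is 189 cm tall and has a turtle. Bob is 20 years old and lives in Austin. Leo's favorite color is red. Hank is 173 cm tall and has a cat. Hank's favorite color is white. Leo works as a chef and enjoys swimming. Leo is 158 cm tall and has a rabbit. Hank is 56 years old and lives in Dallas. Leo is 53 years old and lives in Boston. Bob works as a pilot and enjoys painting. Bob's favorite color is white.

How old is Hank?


Hank is 56 years old

56


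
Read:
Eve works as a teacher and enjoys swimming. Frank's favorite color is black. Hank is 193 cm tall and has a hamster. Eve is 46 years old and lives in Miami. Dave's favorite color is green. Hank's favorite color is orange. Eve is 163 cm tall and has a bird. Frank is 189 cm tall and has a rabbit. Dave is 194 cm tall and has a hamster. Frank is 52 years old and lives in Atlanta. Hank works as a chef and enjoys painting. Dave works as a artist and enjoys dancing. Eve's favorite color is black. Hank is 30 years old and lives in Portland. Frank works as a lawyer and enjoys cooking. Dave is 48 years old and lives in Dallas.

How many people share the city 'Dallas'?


Count: 1

1


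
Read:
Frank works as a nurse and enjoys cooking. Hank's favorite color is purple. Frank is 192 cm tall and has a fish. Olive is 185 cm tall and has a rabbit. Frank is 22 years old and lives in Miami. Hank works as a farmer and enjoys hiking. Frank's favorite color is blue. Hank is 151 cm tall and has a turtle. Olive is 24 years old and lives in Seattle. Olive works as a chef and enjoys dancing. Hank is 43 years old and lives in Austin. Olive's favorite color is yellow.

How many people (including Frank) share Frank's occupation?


Frank is a nurse. Count = 1

1


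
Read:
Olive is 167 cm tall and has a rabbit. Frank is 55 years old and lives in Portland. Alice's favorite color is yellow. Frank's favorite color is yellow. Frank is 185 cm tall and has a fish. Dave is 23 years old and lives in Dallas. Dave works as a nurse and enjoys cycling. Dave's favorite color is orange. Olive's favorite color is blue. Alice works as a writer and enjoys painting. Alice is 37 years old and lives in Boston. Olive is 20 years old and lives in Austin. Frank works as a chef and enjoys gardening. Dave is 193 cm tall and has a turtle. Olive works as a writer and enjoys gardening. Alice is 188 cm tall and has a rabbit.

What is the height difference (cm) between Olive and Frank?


|167 - 185| = 18

18


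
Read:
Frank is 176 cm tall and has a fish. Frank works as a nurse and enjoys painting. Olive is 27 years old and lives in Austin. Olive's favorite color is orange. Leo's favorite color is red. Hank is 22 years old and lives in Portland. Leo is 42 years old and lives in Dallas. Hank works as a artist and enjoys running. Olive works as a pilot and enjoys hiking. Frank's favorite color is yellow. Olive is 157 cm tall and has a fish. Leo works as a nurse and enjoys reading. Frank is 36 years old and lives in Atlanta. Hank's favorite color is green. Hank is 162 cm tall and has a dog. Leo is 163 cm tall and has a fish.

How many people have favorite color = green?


Count: 1

1


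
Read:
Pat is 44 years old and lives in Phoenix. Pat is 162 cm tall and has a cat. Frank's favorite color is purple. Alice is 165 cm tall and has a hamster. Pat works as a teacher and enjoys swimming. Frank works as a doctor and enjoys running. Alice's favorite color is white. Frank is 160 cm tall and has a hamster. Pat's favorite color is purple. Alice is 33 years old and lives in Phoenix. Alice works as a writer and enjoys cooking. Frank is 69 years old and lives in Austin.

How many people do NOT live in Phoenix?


Not in Phoenix: 1

1


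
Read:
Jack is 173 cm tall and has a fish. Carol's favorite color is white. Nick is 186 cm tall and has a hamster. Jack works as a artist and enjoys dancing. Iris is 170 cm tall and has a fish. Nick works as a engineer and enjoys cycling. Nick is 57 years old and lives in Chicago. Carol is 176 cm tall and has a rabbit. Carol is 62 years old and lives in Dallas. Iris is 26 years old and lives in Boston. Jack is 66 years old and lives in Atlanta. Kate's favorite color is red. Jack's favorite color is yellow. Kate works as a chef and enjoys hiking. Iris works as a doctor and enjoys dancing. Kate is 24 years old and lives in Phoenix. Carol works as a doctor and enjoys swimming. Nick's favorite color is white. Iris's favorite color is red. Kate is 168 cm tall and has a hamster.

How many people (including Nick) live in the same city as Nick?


Nick lives in Chicago. Count = 1

1


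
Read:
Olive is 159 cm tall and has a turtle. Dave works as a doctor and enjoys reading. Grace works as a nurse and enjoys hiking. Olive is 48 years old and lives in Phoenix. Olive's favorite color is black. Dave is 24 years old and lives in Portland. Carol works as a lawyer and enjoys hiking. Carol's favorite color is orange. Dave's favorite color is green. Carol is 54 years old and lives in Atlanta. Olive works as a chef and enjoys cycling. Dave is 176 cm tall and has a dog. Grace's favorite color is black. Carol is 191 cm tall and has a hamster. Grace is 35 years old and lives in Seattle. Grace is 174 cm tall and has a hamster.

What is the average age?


Sum=161, n=4, avg=40.25

40.25


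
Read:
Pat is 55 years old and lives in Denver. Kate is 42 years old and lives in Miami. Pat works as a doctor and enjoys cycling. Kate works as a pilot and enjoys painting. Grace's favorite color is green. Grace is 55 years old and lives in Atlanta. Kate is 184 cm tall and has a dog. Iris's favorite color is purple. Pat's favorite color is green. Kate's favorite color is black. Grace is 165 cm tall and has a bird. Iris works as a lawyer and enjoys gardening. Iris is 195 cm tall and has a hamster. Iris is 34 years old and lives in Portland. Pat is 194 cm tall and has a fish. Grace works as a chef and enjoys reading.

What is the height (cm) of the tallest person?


Tallest: Iris at 195 cm

195


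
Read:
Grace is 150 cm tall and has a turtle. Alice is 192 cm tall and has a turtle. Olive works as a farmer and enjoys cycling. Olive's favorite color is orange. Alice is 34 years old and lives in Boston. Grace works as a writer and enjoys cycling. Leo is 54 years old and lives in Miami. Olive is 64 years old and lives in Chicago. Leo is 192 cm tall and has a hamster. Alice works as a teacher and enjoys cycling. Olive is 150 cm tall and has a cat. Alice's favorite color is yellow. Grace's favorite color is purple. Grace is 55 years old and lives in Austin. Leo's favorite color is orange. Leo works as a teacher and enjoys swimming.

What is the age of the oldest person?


Oldest: Olive at 64

64


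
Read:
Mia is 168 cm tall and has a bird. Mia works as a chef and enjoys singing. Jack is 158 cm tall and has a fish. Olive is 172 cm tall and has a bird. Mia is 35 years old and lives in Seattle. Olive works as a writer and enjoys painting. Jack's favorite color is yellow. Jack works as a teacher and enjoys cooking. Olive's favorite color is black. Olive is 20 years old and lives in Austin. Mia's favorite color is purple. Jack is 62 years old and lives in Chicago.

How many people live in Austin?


Count in Austin: 1

1


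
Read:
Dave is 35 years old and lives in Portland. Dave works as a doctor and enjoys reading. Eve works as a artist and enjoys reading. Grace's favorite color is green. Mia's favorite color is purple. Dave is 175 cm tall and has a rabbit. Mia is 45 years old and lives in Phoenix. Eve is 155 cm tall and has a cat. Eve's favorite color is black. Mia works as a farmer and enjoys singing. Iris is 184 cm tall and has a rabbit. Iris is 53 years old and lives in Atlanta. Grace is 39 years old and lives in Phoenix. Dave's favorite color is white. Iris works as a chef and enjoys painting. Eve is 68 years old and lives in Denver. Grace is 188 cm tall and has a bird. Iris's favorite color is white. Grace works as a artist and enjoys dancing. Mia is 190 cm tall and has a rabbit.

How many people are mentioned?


People: Eve, Dave, Mia, Grace, Iris. Count = 5

5


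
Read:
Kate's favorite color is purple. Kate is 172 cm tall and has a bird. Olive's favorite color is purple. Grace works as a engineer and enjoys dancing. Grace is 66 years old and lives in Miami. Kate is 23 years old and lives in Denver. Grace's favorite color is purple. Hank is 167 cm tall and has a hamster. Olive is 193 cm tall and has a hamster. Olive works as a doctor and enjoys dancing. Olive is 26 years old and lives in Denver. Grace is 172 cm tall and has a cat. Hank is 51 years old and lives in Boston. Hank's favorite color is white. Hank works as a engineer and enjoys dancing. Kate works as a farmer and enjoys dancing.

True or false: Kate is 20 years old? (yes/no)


Kate is actually 23. no

no


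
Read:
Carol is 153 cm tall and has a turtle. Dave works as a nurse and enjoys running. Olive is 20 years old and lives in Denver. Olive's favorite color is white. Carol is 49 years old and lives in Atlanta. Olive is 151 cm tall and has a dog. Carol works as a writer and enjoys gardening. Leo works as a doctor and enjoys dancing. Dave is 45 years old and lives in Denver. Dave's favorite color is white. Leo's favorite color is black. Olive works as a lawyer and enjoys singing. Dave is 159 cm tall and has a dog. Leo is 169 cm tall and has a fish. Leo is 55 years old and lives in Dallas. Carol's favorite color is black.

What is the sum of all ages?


49+20+45+55 = 169

169


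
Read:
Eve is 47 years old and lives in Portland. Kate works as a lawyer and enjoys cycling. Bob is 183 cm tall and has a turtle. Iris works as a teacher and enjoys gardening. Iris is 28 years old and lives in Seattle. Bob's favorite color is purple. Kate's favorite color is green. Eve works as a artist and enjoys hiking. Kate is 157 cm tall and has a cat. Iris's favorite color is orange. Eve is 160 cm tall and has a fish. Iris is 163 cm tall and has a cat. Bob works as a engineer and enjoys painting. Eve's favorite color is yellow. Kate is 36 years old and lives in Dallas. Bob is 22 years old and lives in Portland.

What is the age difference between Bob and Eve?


|22 - 47| = 25

25


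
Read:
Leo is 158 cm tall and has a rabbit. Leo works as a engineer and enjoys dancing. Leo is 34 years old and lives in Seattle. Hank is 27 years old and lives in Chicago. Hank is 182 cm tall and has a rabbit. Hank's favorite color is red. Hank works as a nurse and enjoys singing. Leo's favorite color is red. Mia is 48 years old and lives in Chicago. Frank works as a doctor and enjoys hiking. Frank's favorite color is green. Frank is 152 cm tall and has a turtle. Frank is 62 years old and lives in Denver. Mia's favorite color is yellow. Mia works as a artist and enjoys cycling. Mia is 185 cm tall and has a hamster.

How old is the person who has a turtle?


Person with turtle is Frank, age 62

62


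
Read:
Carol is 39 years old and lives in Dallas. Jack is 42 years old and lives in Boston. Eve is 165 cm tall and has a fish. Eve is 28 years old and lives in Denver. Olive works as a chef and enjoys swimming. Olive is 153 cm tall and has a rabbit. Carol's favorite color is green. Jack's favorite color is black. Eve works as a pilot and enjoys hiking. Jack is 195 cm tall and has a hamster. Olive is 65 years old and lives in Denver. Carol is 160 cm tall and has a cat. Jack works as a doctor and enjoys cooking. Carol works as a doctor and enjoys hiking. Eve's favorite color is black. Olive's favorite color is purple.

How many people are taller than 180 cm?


Taller than 180: 1

1


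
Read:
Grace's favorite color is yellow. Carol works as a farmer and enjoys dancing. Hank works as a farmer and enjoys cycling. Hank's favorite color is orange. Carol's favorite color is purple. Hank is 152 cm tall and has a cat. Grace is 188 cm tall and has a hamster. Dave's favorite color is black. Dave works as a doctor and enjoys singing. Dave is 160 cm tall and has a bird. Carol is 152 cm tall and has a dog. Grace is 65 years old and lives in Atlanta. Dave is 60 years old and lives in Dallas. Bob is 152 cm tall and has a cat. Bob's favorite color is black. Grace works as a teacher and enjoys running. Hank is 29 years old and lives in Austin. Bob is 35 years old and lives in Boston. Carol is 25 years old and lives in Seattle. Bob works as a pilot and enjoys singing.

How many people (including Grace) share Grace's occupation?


Grace is a teacher. Count = 1

1


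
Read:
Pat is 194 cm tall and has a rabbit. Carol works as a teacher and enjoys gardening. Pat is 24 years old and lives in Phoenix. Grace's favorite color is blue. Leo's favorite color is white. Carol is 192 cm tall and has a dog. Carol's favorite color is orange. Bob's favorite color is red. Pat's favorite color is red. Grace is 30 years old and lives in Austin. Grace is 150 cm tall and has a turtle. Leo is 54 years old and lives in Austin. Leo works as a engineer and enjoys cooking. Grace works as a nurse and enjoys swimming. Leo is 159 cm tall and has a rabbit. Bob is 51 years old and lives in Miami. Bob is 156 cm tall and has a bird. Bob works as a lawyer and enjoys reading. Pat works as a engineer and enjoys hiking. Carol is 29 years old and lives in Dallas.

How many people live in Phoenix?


Count in Phoenix: 1

1


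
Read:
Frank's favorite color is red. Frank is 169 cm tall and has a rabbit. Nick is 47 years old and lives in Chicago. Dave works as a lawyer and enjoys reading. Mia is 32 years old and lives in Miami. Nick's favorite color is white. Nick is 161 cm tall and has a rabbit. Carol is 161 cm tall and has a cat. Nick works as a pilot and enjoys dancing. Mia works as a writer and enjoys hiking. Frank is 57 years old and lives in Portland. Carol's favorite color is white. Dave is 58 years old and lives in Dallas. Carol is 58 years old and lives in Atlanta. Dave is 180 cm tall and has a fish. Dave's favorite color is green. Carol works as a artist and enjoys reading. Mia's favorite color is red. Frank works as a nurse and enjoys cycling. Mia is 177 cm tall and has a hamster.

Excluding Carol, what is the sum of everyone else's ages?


Sum (excluding Carol): 194

194


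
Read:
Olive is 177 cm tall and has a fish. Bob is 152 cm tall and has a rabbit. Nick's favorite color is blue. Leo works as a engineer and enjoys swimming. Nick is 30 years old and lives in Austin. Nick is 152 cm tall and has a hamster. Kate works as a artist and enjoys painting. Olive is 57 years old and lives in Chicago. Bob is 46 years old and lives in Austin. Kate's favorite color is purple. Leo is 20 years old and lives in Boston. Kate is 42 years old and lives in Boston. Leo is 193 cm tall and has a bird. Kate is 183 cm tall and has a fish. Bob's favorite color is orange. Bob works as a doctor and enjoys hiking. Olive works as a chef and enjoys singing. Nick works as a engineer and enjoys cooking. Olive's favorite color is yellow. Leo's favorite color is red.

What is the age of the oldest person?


Oldest: Olive at 57

57


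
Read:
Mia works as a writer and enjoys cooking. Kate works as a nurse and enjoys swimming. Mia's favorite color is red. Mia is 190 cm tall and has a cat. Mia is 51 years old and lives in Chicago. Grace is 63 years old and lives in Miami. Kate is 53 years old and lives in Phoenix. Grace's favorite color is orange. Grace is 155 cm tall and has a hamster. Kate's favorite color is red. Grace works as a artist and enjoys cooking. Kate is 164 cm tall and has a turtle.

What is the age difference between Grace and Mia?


|63 - 51| = 12

12


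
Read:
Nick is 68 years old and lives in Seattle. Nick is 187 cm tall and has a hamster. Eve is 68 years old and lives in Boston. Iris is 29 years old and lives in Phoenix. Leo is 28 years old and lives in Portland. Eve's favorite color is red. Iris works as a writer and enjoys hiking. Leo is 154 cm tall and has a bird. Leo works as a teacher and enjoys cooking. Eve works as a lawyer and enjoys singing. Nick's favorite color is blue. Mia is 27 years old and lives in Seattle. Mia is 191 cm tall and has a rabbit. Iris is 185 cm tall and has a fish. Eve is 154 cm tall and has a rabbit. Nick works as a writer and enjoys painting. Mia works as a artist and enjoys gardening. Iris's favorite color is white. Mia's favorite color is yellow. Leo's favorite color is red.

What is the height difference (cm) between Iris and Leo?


|185 - 154| = 31

31


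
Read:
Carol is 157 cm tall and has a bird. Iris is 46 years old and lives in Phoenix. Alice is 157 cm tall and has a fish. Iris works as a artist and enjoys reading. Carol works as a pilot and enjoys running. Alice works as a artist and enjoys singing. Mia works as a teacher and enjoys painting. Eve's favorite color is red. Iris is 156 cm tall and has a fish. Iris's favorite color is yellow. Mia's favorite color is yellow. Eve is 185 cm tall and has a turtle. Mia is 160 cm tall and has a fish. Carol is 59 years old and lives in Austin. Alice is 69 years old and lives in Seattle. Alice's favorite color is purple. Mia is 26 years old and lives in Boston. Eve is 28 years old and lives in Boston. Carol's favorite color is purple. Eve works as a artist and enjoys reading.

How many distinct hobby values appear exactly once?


Unique hobby values: 3

3


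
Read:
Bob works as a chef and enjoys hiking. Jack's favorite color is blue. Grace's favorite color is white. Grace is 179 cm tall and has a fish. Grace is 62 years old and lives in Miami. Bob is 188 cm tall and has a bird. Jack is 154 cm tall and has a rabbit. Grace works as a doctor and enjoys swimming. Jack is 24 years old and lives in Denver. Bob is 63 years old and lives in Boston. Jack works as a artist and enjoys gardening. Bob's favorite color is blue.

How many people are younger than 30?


Filter: 1

1


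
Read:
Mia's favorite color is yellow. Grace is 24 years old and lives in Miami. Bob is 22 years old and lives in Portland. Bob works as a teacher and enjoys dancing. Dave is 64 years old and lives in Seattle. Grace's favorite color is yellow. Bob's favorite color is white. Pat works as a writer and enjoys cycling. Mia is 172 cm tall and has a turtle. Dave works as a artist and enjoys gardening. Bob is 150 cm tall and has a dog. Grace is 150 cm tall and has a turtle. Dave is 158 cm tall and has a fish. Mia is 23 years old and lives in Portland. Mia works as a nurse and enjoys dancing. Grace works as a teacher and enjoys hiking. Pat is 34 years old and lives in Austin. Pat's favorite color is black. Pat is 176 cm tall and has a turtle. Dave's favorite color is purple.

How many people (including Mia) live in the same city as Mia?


Mia lives in Portland. Count = 2

2


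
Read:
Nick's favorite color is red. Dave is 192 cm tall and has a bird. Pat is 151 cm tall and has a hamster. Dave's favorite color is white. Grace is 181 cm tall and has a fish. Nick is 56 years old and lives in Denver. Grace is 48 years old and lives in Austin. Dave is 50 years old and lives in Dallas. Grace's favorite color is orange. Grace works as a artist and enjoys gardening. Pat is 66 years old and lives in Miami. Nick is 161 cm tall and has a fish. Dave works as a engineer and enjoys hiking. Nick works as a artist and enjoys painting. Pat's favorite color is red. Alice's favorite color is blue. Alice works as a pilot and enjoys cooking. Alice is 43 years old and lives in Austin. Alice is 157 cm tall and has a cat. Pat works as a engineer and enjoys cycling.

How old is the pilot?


The pilot is Alice, age 43

43


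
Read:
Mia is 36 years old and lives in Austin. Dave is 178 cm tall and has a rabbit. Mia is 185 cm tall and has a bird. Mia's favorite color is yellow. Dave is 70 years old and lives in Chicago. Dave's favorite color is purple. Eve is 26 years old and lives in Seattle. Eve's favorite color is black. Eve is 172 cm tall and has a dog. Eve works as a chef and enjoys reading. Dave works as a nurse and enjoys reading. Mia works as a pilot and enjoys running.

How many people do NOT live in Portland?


Not in Portland: 3

3


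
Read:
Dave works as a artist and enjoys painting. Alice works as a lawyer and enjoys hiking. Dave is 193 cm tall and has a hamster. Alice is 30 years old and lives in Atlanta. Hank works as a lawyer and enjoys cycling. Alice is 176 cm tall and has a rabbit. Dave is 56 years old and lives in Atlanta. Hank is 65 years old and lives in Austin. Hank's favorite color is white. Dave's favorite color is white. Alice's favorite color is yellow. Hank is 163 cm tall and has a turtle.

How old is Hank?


Hank is 65 years old

65


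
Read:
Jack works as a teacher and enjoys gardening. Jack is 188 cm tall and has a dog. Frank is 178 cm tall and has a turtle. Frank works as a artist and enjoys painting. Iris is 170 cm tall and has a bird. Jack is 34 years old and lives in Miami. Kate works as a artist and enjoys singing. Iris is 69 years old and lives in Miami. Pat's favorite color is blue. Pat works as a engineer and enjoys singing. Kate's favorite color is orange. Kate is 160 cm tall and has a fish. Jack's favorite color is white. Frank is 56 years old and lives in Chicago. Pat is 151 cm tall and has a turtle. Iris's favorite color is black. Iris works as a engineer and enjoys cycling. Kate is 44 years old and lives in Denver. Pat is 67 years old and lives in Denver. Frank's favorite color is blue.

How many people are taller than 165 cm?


Taller than 165: 3

3


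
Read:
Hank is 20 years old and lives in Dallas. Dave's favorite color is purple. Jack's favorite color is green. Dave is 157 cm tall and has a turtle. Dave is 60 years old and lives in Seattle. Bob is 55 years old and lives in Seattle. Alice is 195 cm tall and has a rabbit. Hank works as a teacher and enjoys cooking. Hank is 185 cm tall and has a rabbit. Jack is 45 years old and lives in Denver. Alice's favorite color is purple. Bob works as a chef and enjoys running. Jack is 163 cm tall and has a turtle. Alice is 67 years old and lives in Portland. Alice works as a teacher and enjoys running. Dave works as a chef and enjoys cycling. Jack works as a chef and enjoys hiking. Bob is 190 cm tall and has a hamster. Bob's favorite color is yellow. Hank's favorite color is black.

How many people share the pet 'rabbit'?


Count: 2

2


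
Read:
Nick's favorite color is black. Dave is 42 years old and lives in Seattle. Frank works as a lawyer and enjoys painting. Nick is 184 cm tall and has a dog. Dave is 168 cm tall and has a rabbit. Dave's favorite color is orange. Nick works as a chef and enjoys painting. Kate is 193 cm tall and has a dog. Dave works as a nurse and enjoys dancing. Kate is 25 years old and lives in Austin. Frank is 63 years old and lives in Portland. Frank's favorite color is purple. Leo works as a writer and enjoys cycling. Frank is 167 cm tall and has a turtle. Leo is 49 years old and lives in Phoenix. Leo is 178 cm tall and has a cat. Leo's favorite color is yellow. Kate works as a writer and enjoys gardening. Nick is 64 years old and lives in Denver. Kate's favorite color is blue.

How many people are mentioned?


People: Kate, Dave, Nick, Frank, Leo. Count = 5

5


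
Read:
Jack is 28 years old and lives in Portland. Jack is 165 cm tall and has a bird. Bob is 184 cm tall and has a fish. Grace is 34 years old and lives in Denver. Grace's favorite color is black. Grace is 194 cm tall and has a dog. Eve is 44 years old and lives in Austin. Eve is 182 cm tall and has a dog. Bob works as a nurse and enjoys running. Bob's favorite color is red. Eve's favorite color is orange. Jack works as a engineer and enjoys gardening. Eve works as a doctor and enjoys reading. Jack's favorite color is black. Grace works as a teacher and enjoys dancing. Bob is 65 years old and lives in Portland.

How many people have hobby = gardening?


Count: 1

1


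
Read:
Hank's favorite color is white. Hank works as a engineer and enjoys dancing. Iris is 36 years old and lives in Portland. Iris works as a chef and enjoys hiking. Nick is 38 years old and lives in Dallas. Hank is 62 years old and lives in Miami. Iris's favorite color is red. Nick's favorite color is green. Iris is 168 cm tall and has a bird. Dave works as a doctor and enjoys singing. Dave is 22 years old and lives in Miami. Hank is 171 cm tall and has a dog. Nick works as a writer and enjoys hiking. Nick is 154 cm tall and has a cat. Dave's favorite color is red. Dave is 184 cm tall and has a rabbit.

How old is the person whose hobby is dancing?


Person with hobby=dancing is Hank, age 62

62


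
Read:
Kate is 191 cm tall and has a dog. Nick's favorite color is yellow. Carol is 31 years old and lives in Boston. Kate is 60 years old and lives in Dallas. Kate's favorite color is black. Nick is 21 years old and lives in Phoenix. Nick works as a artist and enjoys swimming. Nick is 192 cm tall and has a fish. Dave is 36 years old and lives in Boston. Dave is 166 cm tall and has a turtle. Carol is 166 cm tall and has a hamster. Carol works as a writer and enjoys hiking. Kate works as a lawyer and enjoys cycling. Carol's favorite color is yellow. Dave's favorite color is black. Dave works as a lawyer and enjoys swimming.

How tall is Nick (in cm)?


Nick is 192 cm tall

192


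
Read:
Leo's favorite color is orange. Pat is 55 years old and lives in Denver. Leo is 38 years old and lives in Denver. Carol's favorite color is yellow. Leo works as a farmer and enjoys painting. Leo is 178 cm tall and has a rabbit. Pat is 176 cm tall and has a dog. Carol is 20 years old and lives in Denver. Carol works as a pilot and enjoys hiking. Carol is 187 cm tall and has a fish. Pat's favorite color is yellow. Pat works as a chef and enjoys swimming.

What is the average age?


Sum=113, n=3, avg=37.67

37.67


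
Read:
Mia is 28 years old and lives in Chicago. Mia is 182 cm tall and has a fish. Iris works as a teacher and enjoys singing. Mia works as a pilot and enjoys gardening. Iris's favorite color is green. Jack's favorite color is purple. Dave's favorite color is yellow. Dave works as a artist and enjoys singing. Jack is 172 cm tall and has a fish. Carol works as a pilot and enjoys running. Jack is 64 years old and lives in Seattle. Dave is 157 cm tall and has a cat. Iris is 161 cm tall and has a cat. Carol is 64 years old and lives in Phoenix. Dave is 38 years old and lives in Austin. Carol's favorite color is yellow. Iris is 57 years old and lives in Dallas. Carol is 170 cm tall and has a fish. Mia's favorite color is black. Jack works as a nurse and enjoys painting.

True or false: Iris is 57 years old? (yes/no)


Iris is actually 57. yes

yes


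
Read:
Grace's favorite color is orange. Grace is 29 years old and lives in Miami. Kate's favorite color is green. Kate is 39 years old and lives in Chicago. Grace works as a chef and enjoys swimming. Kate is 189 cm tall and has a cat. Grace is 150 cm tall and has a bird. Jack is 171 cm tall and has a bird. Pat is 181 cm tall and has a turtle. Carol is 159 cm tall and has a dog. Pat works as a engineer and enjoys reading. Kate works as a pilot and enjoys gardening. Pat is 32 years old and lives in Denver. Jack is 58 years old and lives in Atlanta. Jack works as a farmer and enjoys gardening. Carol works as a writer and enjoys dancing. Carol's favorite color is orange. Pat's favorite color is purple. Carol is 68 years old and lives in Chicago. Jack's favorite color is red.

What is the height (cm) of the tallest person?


Tallest: Kate at 189 cm

189


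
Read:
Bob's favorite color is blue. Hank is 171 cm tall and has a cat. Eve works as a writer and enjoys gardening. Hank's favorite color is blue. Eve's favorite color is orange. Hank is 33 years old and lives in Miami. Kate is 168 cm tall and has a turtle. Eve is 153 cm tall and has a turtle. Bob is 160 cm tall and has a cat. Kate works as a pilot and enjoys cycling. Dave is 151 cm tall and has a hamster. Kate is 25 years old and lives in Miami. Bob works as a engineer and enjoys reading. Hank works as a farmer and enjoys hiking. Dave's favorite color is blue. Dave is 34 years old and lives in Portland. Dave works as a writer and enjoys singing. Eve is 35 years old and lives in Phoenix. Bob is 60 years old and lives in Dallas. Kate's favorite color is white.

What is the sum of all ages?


25+35+33+34+60 = 187

187


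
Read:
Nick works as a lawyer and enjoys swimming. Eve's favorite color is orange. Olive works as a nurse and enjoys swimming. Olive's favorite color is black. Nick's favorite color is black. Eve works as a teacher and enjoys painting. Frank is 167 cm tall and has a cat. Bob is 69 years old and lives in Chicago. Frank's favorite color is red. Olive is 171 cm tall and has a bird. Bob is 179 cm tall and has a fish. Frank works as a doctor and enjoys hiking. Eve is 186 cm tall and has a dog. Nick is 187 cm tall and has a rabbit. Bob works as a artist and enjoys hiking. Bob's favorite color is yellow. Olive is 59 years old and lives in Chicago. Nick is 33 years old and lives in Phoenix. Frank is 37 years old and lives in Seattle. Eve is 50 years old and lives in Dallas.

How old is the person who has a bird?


Person with bird is Olive, age 59

59


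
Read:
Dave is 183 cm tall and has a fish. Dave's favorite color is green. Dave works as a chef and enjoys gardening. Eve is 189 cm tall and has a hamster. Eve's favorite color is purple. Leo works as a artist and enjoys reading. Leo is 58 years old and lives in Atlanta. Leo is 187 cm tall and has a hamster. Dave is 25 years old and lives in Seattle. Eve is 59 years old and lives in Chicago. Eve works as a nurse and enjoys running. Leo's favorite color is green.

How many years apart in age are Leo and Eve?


58 vs 59, diff = 1

1


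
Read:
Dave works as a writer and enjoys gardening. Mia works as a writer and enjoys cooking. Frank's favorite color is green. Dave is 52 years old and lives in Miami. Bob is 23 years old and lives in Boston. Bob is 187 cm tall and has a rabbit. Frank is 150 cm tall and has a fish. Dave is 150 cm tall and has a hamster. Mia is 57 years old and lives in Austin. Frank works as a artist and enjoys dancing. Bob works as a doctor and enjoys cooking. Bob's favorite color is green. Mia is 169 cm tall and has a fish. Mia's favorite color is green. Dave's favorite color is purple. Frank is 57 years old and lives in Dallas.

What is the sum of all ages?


23+57+52+57 = 189

189


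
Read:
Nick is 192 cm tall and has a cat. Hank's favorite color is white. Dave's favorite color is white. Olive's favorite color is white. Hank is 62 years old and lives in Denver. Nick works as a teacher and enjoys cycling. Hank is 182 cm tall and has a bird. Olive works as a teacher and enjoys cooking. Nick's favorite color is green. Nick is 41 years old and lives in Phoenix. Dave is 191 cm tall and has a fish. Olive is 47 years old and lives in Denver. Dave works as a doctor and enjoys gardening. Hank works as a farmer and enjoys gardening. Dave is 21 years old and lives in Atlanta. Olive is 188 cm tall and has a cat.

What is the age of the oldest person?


Oldest: Hank at 62

62
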